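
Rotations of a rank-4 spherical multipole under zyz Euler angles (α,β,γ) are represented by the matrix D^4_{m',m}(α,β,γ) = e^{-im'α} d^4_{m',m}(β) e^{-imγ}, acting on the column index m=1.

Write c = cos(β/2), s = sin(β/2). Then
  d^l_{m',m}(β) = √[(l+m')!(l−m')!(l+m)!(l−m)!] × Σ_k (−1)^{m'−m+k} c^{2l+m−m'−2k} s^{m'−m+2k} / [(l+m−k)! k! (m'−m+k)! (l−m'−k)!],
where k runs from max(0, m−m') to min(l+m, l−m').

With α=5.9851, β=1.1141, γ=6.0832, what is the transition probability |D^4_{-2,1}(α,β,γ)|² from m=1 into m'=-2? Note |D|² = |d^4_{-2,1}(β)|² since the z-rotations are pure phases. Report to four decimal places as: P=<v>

P=0.1820

Split into d^4_{-2,1}(β=1.1141) × two z-phases.
Half-angle: c=0.848818, s=0.528684. N=√(2·720·120·6)=1018.233765
k: max(0,(1)−(-2))=3 … min(4+(1),4−(-2))=5
  k=3: (−1)^0·1018.2338/(72)·0.8488^5·0.5287^3 = +0.920828
  k=4: (−1)^1·1018.2338/(48)·0.8488^3·0.5287^5 = -0.535838
  k=5: (−1)^2·1018.2338/(240)·0.8488^1·0.5287^7 = +0.041574
d^4_{-2,1}(1.1141) = +0.920828 -0.535838 +0.041574 = +0.426565
|D^4_{-2,1}|² = |d^4_{-2,1}(β)|² = (+0.426565)² = 0.181958 (the z-rotation phases have unit modulus)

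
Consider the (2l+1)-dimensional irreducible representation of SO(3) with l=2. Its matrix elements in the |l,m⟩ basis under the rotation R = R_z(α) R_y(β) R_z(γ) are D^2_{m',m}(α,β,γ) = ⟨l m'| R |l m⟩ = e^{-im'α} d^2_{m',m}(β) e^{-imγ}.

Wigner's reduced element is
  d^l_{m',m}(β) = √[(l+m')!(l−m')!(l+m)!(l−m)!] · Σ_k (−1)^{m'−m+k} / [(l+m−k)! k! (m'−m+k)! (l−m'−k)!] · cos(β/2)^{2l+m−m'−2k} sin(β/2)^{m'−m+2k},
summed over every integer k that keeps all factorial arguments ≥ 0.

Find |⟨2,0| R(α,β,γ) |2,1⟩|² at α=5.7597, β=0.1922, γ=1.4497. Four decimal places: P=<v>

Split into d^2_{0,1}(β=0.1922) × two z-phases.
With c≡cos(β/2)=0.995386 and s≡sin(β/2)=0.095952, N=[2·2·6·1]^{1/2}=4.898979
The bounds max(0,m−m')=1 and min(l+m,l−m')=2 give 2 terms
  k=1: (−1)^0·4.8990/(2)·0.9954^3·0.0960^1 = +0.231795
  k=2: (−1)^1·4.8990/(2)·0.9954^1·0.0960^3 = -0.002154
d^2_{0,1}(0.1922) = +0.231795 -0.002154 = +0.229641
|D^2_{0,1}|² = |d^2_{0,1}(β)|² = (+0.229641)² = 0.052735 (the z-rotation phases have unit modulus)

P=0.0527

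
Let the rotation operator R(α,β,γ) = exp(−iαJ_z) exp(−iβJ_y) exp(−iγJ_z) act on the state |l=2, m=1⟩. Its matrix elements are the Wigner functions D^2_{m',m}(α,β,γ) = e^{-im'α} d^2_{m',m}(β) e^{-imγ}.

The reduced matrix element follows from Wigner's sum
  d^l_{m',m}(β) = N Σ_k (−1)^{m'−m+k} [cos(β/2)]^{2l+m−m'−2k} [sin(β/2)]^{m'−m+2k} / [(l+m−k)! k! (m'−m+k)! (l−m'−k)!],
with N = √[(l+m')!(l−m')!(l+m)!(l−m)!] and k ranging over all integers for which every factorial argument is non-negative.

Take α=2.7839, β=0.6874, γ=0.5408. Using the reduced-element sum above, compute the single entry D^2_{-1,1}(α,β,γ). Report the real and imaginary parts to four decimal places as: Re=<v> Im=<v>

First d^2_{-1,1}(β=0.6874), then the phase factors e^{-i(-1)α} and e^{-i(1)γ}:
Half-angle: c=0.941514, s=0.336973. N=√(1·6·6·1)=6.000000
The bounds max(0,m−m')=2 and min(l+m,l−m')=3 give 2 terms
  k=2: (−1)^0·6.0000/(2)·0.9415^2·0.3370^2 = +0.301971
  k=3: (−1)^1·6.0000/(6)·0.9415^0·0.3370^4 = -0.012894
d^2_{-1,1}(0.6874) = +0.301971 -0.012894 = +0.289077
Phases: e^{-i·(-1)·2.7839}=-0.936707+0.350114i, e^{-i·(1)·0.5408}=+0.857297-0.514822i ⇒ D=-0.180034+0.226171i

Re=-0.1800 Im=0.2262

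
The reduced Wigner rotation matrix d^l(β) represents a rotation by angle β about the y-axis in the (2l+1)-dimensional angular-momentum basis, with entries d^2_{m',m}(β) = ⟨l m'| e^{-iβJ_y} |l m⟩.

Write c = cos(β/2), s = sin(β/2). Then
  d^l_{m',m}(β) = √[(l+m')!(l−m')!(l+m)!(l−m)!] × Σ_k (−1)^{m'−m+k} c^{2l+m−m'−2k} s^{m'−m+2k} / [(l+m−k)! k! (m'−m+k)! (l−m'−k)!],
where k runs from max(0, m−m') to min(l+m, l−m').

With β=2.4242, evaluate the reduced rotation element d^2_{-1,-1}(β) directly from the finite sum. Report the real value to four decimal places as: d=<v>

d^2_{-1,-1}(β=2.4242) via Wigner's sum:
Half-angle: c=0.351054, s=0.936355. N=√(1·6·1·6)=6.000000
Admissible k: 0..1 (factorial args all ≥0)
  k=0: (−1)^0·6.0000/(6)·0.3511^4·0.9364^0 = +0.015188
  k=1: (−1)^1·6.0000/(2)·0.3511^2·0.9364^2 = -0.324153
d^2_{-1,-1}(2.4242) = +0.015188 -0.324153 = -0.308965

d=-0.3090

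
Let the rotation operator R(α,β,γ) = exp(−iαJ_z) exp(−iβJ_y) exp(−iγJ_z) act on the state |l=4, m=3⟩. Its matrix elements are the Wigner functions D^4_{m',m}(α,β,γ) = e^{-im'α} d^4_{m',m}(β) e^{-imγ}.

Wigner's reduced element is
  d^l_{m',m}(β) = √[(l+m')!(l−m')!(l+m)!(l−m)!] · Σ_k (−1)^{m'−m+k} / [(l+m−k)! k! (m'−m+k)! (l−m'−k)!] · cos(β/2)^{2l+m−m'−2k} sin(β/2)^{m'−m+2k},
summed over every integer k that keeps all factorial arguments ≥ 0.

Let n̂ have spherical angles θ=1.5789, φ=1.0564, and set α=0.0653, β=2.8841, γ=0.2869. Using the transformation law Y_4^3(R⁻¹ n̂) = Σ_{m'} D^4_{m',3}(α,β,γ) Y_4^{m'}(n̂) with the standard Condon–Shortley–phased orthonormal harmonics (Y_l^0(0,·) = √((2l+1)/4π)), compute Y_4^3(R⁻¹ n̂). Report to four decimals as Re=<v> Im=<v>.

Need the full column D^4_{m',3} for m'=−4..4 at α=0.0653, β=2.8841, γ=0.2869.
cos(β/2)=0.128391, sin(β/2)=0.991724
d^4_{-4,3}: single k=7 term ⇒ +0.342621;  D = +0.282874-0.193317i
d^4_{-3,3}: k∈[6..7] ⇒ +0.109777 -0.935676 = -0.825899;  D = -0.650015+0.509498i
d^4_{-2,3}: k∈[5..6] ⇒ +0.022790 -0.453245 = -0.430455;  D = -0.320735+0.287090i
d^4_{-1,3}: k∈[4..5] ⇒ +0.003477 -0.124475 = -0.120998;  D = -0.084699+0.086410i
d^4_{0,3}: k∈[3..4] ⇒ +0.000403 -0.024023 = -0.023620;  D = -0.015398+0.017911i
d^4_{1,3}: k∈[2..3] ⇒ +0.000035 -0.003477 = -0.003442;  D = -0.002069+0.002751i
d^4_{2,3}: k∈[1..2] ⇒ +0.000002 -0.000382 = -0.000380;  D = -0.000208+0.000318i
d^4_{3,3}: k∈[0..1] ⇒ +0.000000 -0.000031 = -0.000031;  D = -0.000015+0.000027i
d^4_{4,3}: single k=0 term ⇒ -0.000002;  D = -0.000001+0.000001i
Y_4^{m'}(θ=1.5789,φ=1.0564) and Σ D·Y over m':
  (+0.2829-0.1933i)·(-0.2070+0.3911i)  (-0.6500+0.5095i)·(+0.0101-0.0003i)  (-0.3207+0.2871i)·(+0.1725+0.2864i)  (-0.0847+0.0864i)·(+0.0057-0.0100i)  (-0.0154+0.0179i)·(+0.3171+0.0000i)  (-0.0021+0.0028i)·(-0.0057-0.0100i)  (-0.0002+0.0003i)·(+0.1725-0.2864i)  (-0.0000+0.0000i)·(-0.0101-0.0003i)  (-0.0000+0.0000i)·(-0.2070-0.3911i)
Y_4^3(R⁻¹ n̂) = -0.131348+0.120771i

Re=-0.1313 Im=0.1208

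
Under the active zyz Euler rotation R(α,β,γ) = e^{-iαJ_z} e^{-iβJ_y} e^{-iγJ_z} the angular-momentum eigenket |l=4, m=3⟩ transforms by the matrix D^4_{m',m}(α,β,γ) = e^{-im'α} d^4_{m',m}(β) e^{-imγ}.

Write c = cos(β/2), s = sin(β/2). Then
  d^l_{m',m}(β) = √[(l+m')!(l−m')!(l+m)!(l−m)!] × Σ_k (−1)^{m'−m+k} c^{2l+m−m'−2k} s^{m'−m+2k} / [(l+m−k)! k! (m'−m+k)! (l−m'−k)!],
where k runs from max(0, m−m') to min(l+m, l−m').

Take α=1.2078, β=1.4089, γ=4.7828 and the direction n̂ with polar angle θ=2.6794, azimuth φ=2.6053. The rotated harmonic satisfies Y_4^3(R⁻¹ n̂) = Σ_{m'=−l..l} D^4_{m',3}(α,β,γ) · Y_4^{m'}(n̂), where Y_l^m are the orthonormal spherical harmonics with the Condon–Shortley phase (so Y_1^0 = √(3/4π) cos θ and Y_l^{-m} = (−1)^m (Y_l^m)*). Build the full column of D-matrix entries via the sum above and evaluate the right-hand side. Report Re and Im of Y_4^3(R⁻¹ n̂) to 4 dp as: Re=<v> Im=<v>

Re=0.0778 Im=-0.0342

Need the full column D^4_{m',3} for m'=−4..4 at α=1.2078, β=1.4089, γ=4.7828.
cos(β/2)=0.761968, sin(β/2)=0.647615
d^4_{-4,3}: single k=7 term ⇒ +0.102967;  D = -0.102528+0.009503i
d^4_{-3,3}: k∈[6..7] ⇒ +0.299828 -0.030941 = +0.268887;  D = -0.071869+0.259104i
d^4_{-2,3}: k∈[5..6] ⇒ +0.565691 -0.136213 = +0.429478;  D = +0.346124+0.254262i
d^4_{-1,3}: k∈[4..5] ⇒ +0.784391 -0.339973 = +0.444418;  D = +0.373139-0.241403i
d^4_{0,3}: k∈[3..4] ⇒ +0.825463 -0.596291 = +0.229173;  D = -0.048050-0.224079i
d^4_{1,3}: k∈[2..3] ⇒ +0.651514 -0.784391 = -0.132877;  D = +0.131350+0.020089i
d^4_{2,3}: k∈[1..2] ⇒ +0.361358 -0.783103 = -0.421745;  D = +0.207636-0.367092i
d^4_{3,3}: k∈[0..1] ⇒ +0.113630 -0.574581 = -0.460951;  D = -0.294492-0.354613i
d^4_{4,3}: single k=0 term ⇒ -0.273161;  D = -0.258418+0.088527i
Y_4^{m'}(θ=2.6794,φ=2.6053) and Σ D·Y over m':
  (-0.1025+0.0095i)·(-0.0095+0.0147i)  (-0.0719+0.2591i)·(-0.0038+0.0993i)  (+0.3461+0.2543i)·(+0.1465+0.2693i)  (+0.3731-0.2414i)·(+0.4233+0.2516i)  (-0.0480-0.2241i)·(+0.1513+0.0000i)  (+0.1314+0.0201i)·(-0.4233+0.2516i)  (+0.2076-0.3671i)·(+0.1465-0.2693i)  (-0.2945-0.3546i)·(+0.0038+0.0993i)  (-0.2584+0.0885i)·(-0.0095-0.0147i)
Y_4^3(R⁻¹ n̂) = +0.077814-0.034224i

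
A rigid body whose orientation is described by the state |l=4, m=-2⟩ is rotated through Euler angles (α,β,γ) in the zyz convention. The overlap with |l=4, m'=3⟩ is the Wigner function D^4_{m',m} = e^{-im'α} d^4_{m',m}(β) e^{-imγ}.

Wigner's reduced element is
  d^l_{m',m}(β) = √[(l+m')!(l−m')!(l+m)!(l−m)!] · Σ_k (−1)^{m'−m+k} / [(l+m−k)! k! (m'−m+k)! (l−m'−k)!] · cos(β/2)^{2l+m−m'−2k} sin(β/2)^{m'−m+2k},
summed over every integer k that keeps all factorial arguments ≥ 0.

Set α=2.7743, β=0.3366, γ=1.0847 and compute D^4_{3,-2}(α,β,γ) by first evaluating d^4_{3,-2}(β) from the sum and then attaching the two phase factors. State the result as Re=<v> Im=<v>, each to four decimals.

Re=-0.0014 Im=-0.0002

Split into d^4_{3,-2}(β=0.3366) × two z-phases.
Half-angle: c=0.985871, s=0.167507. N=√(5040·1·2·720)=2693.993318
k: max(0,(-2)−(3))=0 … min(4+(-2),4−(3))=1
  k=0: (−1)^5·2693.9933/(240)·0.9859^3·0.1675^5 = -0.001418
  k=1: (−1)^6·2693.9933/(720)·0.9859^1·0.1675^7 = +0.000014
d^4_{3,-2}(0.3366) = -0.001418 +0.000014 = -0.001405
Phases: e^{-i·(3)·2.7743}=-0.451922-0.892058i, e^{-i·(-2)·1.0847}=-0.563489+0.826123i ⇒ D=-0.001393-0.000182i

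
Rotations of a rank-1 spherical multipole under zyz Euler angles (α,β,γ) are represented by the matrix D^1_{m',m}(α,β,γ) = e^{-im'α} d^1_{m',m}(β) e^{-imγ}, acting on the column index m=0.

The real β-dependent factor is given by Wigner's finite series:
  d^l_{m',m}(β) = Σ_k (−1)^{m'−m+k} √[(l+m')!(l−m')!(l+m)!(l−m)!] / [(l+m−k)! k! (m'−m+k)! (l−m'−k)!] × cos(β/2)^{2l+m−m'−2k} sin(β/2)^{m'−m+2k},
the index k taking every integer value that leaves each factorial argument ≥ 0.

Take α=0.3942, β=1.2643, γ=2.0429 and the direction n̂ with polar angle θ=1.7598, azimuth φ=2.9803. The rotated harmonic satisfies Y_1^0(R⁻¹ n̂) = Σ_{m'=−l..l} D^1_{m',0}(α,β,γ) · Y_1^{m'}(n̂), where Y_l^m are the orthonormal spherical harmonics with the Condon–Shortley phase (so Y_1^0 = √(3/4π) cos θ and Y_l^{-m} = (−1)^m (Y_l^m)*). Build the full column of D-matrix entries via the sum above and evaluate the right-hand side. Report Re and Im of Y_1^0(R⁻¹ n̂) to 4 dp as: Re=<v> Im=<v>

Re=-0.4164 Im=0.0000

Need the full column D^1_{m',0} for m'=−1..1 at α=0.3942, β=1.2643, γ=2.0429.
cos(β/2)=0.806759, sin(β/2)=0.590881
d^1_{-1,0}: single k=1 term ⇒ +0.674153;  D = +0.622448+0.258922i
d^1_{0,0}: k∈[0..1] ⇒ +0.650860 -0.349140 = +0.301720;  D = +0.301720+0.000000i
d^1_{1,0}: single k=0 term ⇒ -0.674153;  D = -0.622448+0.258922i
Y_1^{m'}(θ=1.7598,φ=2.9803) and Σ D·Y over m':
  (+0.6224+0.2589i)·(-0.3349-0.0545i)  (+0.3017+0.0000i)·(-0.0918+0.0000i)  (-0.6224+0.2589i)·(+0.3349-0.0545i)
Y_1^0(R⁻¹ n̂) = -0.416439+0.000000i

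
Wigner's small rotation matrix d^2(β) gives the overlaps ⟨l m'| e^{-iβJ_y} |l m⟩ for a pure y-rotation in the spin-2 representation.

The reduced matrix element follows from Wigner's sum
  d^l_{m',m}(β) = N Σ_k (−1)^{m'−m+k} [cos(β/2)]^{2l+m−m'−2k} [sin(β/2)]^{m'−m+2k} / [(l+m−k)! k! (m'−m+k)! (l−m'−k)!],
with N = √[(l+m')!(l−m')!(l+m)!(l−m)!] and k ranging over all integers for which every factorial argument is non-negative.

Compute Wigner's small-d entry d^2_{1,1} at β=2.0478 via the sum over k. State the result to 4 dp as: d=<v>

d=-0.5188

d^2_{1,1}(β=2.0478) via Wigner's sum:
With c≡cos(β/2)=0.520039 and s≡sin(β/2)=0.854143, N=[6·1·6·1]^{1/2}=6.000000
Admissible k: 0..1 (factorial args all ≥0)
  k=0: (−1)^0·6.0000/(6)·0.5200^4·0.8541^0 = +0.073138
  k=1: (−1)^1·6.0000/(2)·0.5200^2·0.8541^2 = -0.591907
d^2_{1,1}(2.0478) = +0.073138 -0.591907 = -0.518769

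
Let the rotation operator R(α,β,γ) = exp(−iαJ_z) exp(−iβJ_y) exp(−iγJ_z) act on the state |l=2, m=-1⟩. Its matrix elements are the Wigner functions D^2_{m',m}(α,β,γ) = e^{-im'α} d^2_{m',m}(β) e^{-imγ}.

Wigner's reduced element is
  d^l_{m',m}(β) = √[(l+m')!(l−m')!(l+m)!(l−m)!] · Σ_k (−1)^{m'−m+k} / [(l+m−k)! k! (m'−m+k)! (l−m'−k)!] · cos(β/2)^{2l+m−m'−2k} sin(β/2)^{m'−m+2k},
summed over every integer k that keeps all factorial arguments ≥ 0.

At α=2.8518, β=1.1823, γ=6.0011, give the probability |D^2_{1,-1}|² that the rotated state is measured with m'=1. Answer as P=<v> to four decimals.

P=0.2980

Split into d^2_{1,-1}(β=1.1823) × two z-phases.
c=cos(1.1823/2)=0.830300, s=sin(1.1823/2)=0.557316; N=√[6·1·1·6]=6.000000
Admissible k: 0..1 (factorial args all ≥0)
  k=0: (−1)^2·6.0000/(2)·0.8303^2·0.5573^2 = +0.642384
  k=1: (−1)^3·6.0000/(6)·0.8303^0·0.5573^4 = -0.096473
d^2_{1,-1}(1.1823) = +0.642384 -0.096473 = +0.545911
|D^2_{1,-1}|² = |d^2_{1,-1}(β)|² = (+0.545911)² = 0.298019 (the z-rotation phases have unit modulus)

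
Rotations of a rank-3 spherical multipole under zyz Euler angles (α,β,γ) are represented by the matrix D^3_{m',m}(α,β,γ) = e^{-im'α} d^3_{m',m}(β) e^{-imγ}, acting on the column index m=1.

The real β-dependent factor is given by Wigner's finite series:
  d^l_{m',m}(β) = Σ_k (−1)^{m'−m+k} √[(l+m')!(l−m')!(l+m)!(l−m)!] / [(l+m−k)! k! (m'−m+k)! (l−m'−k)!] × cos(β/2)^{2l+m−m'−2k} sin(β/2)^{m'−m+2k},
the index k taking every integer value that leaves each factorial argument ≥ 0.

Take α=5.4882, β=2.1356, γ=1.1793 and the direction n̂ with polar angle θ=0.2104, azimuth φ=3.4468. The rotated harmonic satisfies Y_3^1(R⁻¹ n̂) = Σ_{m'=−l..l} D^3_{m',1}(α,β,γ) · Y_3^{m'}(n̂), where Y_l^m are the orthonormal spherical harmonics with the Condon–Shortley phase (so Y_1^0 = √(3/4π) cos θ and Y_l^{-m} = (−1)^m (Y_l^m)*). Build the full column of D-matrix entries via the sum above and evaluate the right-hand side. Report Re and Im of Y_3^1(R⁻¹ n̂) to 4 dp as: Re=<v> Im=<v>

Need the full column D^3_{m',1} for m'=−3..3 at α=5.4882, β=2.1356, γ=1.1793.
cos(β/2)=0.482053, sin(β/2)=0.876142
d^3_{-3,1}: single k=4 term ⇒ +0.530314;  D = -0.483646+0.217530i
d^3_{-2,1}: k∈[3..4] ⇒ +0.476472 -0.786987 = -0.310514;  D = +0.289240+0.112959i
d^3_{-1,1}: k∈[2..4] ⇒ +0.248702 -1.095412 +0.452322 = -0.394389;  D = +0.154849+0.362718i
d^3_{0,1}: k∈[1..3] ⇒ +0.079002 -0.782924 +0.862101 = +0.158179;  D = +0.060357-0.146211i
d^3_{1,1}: k∈[0..2] ⇒ +0.012548 -0.331603 +0.821559 = +0.502504;  D = +0.465850-0.188401i
d^3_{2,1}: k∈[0..1] ⇒ -0.072119 +0.476472 = +0.404354;  D = +0.370733+0.161428i
d^3_{3,1}: single k=0 term ⇒ +0.160536;  D = +0.057324+0.149953i
Y_3^{m'}(θ=0.2104,φ=3.4468) and Σ D·Y over m':
  (-0.4836+0.2175i)·(-0.0023+0.0030i)  (+0.2892+0.1130i)·(+0.0357-0.0250i)  (+0.1548+0.3627i)·(-0.2435+0.0767i)  (+0.0604-0.1462i)·(+0.6503+0.0000i)  (+0.4658-0.1884i)·(+0.2435+0.0767i)  (+0.3707+0.1614i)·(+0.0357+0.0250i)  (+0.0573+0.1500i)·(+0.0023+0.0030i)
Y_3^1(R⁻¹ n̂) = +0.124107-0.171254i

Re=0.1241 Im=-0.1713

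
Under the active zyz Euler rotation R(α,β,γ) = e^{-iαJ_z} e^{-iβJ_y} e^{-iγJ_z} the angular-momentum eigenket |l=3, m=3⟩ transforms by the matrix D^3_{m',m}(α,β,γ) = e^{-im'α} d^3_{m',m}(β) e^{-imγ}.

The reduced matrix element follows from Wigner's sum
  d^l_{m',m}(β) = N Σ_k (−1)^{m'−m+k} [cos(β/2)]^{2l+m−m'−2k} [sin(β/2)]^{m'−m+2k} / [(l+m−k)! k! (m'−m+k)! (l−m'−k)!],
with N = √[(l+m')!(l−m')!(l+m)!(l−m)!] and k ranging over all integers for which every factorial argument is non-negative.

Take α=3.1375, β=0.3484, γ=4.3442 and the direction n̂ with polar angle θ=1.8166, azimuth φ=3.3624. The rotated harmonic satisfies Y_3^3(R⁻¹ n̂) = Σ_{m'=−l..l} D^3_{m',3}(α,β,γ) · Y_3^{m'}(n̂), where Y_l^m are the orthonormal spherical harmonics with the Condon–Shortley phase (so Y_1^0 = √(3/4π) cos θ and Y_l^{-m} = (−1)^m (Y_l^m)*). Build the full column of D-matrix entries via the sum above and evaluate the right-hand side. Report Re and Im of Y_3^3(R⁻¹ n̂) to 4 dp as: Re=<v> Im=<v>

Re=-0.4042 Im=-0.0781

Need the full column D^3_{m',3} for m'=−3..3 at α=3.1375, β=0.3484, γ=4.3442.
cos(β/2)=0.984866, sin(β/2)=0.173320
d^3_{-3,3}: single k=6 term ⇒ +0.000027;  D = -0.000024+0.000012i
d^3_{-2,3}: single k=5 term ⇒ +0.000377;  D = +0.000336-0.000172i
d^3_{-1,3}: single k=4 term ⇒ +0.003390;  D = -0.003022+0.001536i
d^3_{0,3}: single k=3 term ⇒ +0.022243;  D = +0.019869-0.009999i
d^3_{1,3}: single k=2 term ⇒ +0.109459;  D = -0.097977+0.048804i
d^3_{2,3}: single k=1 term ⇒ +0.393378;  D = +0.352828-0.173950i
d^3_{3,3}: single k=0 term ⇒ +0.912560;  D = -0.820137+0.400176i
Y_3^{m'}(θ=1.8166,φ=3.3624) and Σ D·Y over m':
  (-0.0000+0.0000i)·(-0.3002+0.2342i)  (+0.0003-0.0002i)·(-0.2115+0.1000i)  (-0.0030+0.0015i)·(+0.2153-0.0483i)  (+0.0199-0.0100i)·(+0.2455+0.0000i)  (-0.0980+0.0488i)·(-0.2153-0.0483i)  (+0.3528-0.1739i)·(-0.2115-0.1000i)  (-0.8201+0.4002i)·(+0.3002+0.2342i)
Y_3^3(R⁻¹ n̂) = -0.404225-0.078084i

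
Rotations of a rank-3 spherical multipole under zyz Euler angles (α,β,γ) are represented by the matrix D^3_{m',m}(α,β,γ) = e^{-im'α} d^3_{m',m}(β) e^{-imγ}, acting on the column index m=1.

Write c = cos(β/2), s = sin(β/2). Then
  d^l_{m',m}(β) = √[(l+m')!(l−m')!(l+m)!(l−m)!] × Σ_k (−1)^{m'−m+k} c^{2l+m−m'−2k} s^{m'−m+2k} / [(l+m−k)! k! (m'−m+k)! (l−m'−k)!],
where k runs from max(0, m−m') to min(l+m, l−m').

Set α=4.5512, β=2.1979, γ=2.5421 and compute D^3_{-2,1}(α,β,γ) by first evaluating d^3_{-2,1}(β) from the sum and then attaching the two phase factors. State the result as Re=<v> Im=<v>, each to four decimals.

Re=-0.3715 Im=-0.1057

First d^3_{-2,1}(β=2.1979), then the phase factors e^{-i(-2)α} and e^{-i(1)γ}:
With c≡cos(β/2)=0.454532 and s≡sin(β/2)=0.890731, N=[1·120·24·2]^{1/2}=75.894664
k: max(0,(1)−(-2))=3 … min(3+(1),3−(-2))=4
  k=3: (−1)^0·75.8947/(12)·0.4545^3·0.8907^3 = +0.419722
  k=4: (−1)^1·75.8947/(24)·0.4545^1·0.8907^5 = -0.805927
d^3_{-2,1}(2.1979) = +0.419722 -0.805927 = -0.386206
Attach z-rotation phases: D = e^{-i(-2)(4.5512)}·(-0.386206)·e^{-i(1)(2.5421)} = -0.371472-0.105659i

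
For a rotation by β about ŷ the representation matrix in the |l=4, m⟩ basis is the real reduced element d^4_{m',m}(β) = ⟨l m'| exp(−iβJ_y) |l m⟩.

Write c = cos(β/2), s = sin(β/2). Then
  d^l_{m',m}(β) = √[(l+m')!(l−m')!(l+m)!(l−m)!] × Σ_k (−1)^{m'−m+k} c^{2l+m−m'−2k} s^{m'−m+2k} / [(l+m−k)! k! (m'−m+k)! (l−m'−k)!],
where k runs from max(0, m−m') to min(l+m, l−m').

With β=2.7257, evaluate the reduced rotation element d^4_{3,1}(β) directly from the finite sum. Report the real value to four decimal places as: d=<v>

d^4_{3,1}(β=2.7257) via Wigner's sum:
Half-angle: c=0.206451, s=0.978457. N=√(5040·1·120·6)=1904.940944
Admissible k: 0..1 (factorial args all ≥0)
  k=0: (−1)^2·1904.9409/(240)·0.2065^6·0.9785^2 = +0.000588
  k=1: (−1)^3·1904.9409/(144)·0.2065^4·0.9785^4 = -0.022027
d^4_{3,1}(2.7257) = +0.000588 -0.022027 = -0.021439

d=-0.0214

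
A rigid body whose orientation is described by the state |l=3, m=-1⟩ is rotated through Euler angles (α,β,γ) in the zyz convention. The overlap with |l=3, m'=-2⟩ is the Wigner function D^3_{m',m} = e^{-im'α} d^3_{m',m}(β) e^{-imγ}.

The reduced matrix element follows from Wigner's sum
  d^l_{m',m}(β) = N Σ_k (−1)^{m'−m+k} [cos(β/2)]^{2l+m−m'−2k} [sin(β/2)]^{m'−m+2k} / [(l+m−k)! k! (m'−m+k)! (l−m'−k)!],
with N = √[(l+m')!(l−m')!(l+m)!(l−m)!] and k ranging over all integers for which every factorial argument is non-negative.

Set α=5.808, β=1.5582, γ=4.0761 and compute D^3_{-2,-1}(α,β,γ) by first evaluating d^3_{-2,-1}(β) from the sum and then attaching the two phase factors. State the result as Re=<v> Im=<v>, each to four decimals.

D^3_{-2,-1}(5.808,1.5582,4.0761) = e^{-i·-2·5.808}·d^3_{-2,-1}(1.5582)·e^{-i·-1·4.0761}. Compute d first:
Half-angle: c=0.711546, s=0.702639. N=√(1·120·2·24)=75.894664
Admissible k: 1..2 (factorial args all ≥0)
  k=1: (−1)^0·75.8947/(24)·0.7115^5·0.7026^1 = +0.405273
  k=2: (−1)^1·75.8947/(12)·0.7115^3·0.7026^3 = -0.790381
d^3_{-2,-1}(1.5582) = +0.405273 -0.790381 = -0.385108
D = (+0.581382-0.813631i)·(-0.385108)·(-0.594215-0.804306i) = +0.385060-0.006109i

Re=0.3851 Im=-0.0061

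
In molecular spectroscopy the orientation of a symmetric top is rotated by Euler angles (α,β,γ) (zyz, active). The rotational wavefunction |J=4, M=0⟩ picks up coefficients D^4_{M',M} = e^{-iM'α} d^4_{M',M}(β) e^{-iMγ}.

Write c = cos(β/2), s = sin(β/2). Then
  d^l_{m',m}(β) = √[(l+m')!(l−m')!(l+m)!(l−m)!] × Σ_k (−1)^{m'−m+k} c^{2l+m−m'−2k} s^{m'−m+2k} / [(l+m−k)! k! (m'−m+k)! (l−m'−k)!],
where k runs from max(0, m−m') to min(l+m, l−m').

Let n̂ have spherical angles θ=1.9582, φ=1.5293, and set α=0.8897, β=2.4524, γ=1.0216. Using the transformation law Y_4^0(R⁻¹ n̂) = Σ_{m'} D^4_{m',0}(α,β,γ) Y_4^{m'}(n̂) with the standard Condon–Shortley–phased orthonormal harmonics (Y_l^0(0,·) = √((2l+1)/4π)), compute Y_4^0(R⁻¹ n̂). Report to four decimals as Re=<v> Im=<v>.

Need the full column D^4_{m',0} for m'=−4..4 at α=0.8897, β=2.4524, γ=1.0216.
cos(β/2)=0.337817, sin(β/2)=0.941212
d^4_{-4,0}: single k=4 term ⇒ +0.085511;  D = -0.078176-0.034650i
d^4_{-3,0}: k∈[3..4] ⇒ +0.043404 -0.336934 = -0.293530;  D = +0.261370-0.133587i
d^4_{-2,0}: k∈[2..4] ⇒ +0.012491 -0.258562 +0.752676 = +0.506605;  D = -0.104915+0.495622i
d^4_{-1,0}: k∈[1..4] ⇒ +0.002113 -0.098432 +0.764094 -0.988571 = -0.320795;  D = -0.201987-0.249221i
d^4_{0,0}: k∈[0..4] ⇒ +0.000170 -0.021066 +0.367940 -1.269424 +0.615884 = -0.306496;  D = -0.306496+0.000000i
d^4_{1,0}: k∈[0..3] ⇒ -0.002113 +0.098432 -0.764094 +0.988571 = +0.320795;  D = +0.201987-0.249221i
d^4_{2,0}: k∈[0..2] ⇒ +0.012491 -0.258562 +0.752676 = +0.506605;  D = -0.104915-0.495622i
d^4_{3,0}: k∈[0..1] ⇒ -0.043404 +0.336934 = +0.293530;  D = -0.261370-0.133587i
d^4_{4,0}: single k=0 term ⇒ +0.085511;  D = -0.078176+0.034650i
Y_4^{m'}(θ=1.9582,φ=1.5293) and Σ D·Y over m':
  (-0.0782-0.0346i)·(+0.3208+0.0537i)  (+0.2614-0.1336i)·(+0.0466-0.3724i)  (-0.1049+0.4956i)·(+0.0003+0.0000i)  (-0.2020-0.2492i)·(+0.0137-0.3308i)  (-0.3065+0.0000i)·(-0.0602+0.0000i)  (+0.2020-0.2492i)·(-0.0137-0.3308i)  (-0.1049-0.4956i)·(+0.0003-0.0000i)  (-0.2614-0.1336i)·(-0.0466-0.3724i)  (-0.0782+0.0346i)·(+0.3208-0.0537i)
Y_4^0(R⁻¹ n̂) = -0.273659-0.000000i

Re=-0.2737 Im=0.0000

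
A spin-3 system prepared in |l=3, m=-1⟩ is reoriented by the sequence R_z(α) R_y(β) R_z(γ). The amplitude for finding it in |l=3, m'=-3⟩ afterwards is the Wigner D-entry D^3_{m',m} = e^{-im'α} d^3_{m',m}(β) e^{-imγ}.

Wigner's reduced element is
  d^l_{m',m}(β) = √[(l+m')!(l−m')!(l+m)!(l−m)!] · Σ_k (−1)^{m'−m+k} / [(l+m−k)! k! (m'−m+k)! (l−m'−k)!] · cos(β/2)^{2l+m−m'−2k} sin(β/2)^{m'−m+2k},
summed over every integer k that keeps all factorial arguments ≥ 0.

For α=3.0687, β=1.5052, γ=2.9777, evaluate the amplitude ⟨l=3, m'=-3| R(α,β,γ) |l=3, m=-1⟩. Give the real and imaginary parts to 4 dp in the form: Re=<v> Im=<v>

Re=0.4765 Im=-0.1917

Split into d^3_{-3,-1}(β=1.5052) × two z-phases.
Half-angle: c=0.729914, s=0.683539. N=√(1·720·2·24)=185.903201
k: max(0,(-1)−(-3))=2 … min(3+(-1),3−(-3))=2
  k=2: (−1)^0·185.9032/(48)·0.7299^4·0.6835^2 = +0.513640
d^3_{-3,-1}(1.5052) = +0.513640
Phases: e^{-i·(-3)·3.0687}=-0.976185+0.216939i, e^{-i·(-1)·2.9777}=-0.986600+0.163160i ⇒ D=+0.476508-0.191745i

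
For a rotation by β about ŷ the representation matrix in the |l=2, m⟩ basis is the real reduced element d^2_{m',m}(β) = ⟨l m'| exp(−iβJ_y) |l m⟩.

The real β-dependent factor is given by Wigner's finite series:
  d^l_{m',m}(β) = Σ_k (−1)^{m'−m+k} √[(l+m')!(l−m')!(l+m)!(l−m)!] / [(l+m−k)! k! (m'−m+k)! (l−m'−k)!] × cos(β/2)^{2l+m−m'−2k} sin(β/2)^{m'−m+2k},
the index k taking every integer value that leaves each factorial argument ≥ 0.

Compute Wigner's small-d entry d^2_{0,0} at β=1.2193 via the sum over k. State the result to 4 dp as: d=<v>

d^2_{0,0}(β=1.2193) via Wigner's sum:
c=cos(1.2193/2)=0.819848, s=sin(1.2193/2)=0.572581; N=√[2·2·2·2]=4.000000
Admissible k: 0..2 (factorial args all ≥0)
  k=0: (−1)^0·4.0000/(4)·0.8198^4·0.5726^0 = +0.451788
  k=1: (−1)^1·4.0000/(1)·0.8198^2·0.5726^2 = -0.881455
  k=2: (−1)^2·4.0000/(4)·0.8198^0·0.5726^4 = +0.107485
d^2_{0,0}(1.2193) = +0.451788 -0.881455 +0.107485 = -0.322183

d=-0.3222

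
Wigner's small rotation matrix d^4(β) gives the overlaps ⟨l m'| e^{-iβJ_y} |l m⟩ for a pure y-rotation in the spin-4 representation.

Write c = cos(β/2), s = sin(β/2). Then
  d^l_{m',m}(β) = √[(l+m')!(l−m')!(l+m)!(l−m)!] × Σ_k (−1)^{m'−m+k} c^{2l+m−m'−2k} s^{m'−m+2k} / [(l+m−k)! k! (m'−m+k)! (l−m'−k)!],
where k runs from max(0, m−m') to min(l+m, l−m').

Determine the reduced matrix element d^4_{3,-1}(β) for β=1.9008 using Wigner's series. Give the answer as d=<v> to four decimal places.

d^4_{3,-1}(β=1.9008) via Wigner's sum:
Half-angle: c=0.581358, s=0.813648. N=√(5040·1·6·120)=1904.940944
k∈{0,1} keeps every argument non-negative
  k=0: (−1)^4·1904.9409/(144)·0.5814^4·0.8136^4 = +0.662276
  k=1: (−1)^5·1904.9409/(240)·0.5814^2·0.8136^6 = -0.778353
d^4_{3,-1}(1.9008) = +0.662276 -0.778353 = -0.116077

d=-0.1161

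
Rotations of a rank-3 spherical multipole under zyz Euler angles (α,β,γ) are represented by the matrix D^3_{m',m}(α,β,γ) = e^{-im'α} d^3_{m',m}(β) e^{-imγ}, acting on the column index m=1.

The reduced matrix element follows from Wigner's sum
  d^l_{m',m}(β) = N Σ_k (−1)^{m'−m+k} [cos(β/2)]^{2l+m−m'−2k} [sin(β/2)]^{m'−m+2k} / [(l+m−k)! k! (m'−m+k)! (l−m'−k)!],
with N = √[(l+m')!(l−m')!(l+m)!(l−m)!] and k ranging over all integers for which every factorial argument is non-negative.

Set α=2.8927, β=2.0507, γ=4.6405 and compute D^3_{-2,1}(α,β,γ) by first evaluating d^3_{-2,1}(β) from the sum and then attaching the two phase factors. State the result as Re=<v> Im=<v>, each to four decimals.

Re=-0.0815 Im=-0.1797

First d^3_{-2,1}(β=2.0507), then the phase factors e^{-i(-2)α} and e^{-i(1)γ}:
Half-angle: c=0.518800, s=0.854896. N=√(1·120·24·2)=75.894664
The bounds max(0,m−m')=3 and min(l+m,l−m')=4 give 2 terms
  k=3: (−1)^0·75.8947/(12)·0.5188^3·0.8549^3 = +0.551784
  k=4: (−1)^1·75.8947/(24)·0.5188^1·0.8549^5 = -0.749145
d^3_{-2,1}(2.0507) = +0.551784 -0.749145 = -0.197361
Phases: e^{-i·(-2)·2.8927}=+0.878642-0.477481i, e^{-i·(1)·4.6405}=-0.071827+0.997417i ⇒ D=-0.081537-0.179731i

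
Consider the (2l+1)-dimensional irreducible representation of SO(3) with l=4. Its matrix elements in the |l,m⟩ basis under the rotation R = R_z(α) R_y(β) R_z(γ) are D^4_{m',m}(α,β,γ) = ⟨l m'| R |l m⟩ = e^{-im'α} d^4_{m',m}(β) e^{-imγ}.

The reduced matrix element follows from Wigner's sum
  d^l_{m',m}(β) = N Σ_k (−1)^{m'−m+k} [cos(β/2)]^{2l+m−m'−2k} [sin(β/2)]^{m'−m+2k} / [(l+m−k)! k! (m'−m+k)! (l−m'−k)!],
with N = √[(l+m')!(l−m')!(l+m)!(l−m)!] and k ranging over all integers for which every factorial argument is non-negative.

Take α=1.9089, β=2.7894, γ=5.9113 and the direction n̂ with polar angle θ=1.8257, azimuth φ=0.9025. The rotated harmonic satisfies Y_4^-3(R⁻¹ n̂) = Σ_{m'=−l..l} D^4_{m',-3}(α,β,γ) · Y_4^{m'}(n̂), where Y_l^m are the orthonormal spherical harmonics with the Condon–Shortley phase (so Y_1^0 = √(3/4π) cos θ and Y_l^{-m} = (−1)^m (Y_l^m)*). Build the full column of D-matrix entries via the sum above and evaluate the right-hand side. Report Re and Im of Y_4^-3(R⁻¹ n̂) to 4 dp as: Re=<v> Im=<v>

Need the full column D^4_{m',-3} for m'=−4..4 at α=1.9089, β=2.7894, γ=5.9113.
cos(β/2)=0.175188, sin(β/2)=0.984535
d^4_{-4,-3}: single k=1 term ⇒ +0.000014;  D = +0.000014+0.000003i
d^4_{-3,-3}: k∈[0..1] ⇒ +0.000001 -0.000196 = -0.000195;  D = +0.000020+0.000194i
d^4_{-2,-3}: k∈[0..1] ⇒ -0.000019 +0.001768 = +0.001749;  D = -0.001583+0.000744i
d^4_{-1,-3}: k∈[0..1] ⇒ +0.000222 -0.011707 = -0.011485;  D = -0.008057-0.008185i
d^4_{0,-3}: k∈[0..1] ⇒ -0.001863 +0.058848 = +0.056985;  D = +0.025050-0.051183i
d^4_{1,-3}: k∈[0..1] ⇒ +0.011707 -0.221852 = -0.210145;  D = +0.208708+0.024539i
d^4_{2,-3}: k∈[0..1] ⇒ -0.055828 +0.587741 = +0.531913;  D = +0.116633+0.518968i
d^4_{3,-3}: k∈[0..1] ⇒ +0.195655 -0.882774 = -0.687119;  D = -0.582467+0.364505i
d^4_{4,-3}: single k=0 term ⇒ -0.444290;  D = +0.347270+0.277123i
Y_4^{m'}(θ=1.8257,φ=0.9025) and Σ D·Y over m':
  (+0.0000+0.0000i)·(-0.3463+0.1752i)  (+0.0000+0.0002i)·(+0.2595+0.1203i)  (-0.0016+0.0007i)·(+0.0403+0.1691i)  (-0.0081-0.0082i)·(+0.1828-0.2315i)  (+0.0250-0.0512i)·(+0.1305+0.0000i)  (+0.2087+0.0245i)·(-0.1828-0.2315i)  (+0.1166+0.5190i)·(+0.0403-0.1691i)  (-0.5825+0.3645i)·(-0.2595+0.1203i)  (+0.3473+0.2771i)·(-0.3463-0.1752i)
Y_4^-3(R⁻¹ n̂) = +0.095280-0.379512i

Re=0.0953 Im=-0.3795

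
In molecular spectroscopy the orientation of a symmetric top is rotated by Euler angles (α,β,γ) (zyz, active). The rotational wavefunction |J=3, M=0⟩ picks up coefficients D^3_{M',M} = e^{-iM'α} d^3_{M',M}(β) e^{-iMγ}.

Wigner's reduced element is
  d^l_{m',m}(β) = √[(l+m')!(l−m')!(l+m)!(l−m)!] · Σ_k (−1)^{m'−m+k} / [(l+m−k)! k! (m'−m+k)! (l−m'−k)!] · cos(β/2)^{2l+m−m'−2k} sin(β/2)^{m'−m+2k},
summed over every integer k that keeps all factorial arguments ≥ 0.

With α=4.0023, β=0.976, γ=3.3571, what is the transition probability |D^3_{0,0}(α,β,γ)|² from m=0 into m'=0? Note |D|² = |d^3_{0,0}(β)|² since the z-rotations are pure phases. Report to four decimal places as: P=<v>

D^3_{0,0}(4.0023,0.976,3.3571) = e^{-i·0·4.0023}·d^3_{0,0}(0.976)·e^{-i·0·3.3571}. Compute d first:
Half-angle: c=0.883272, s=0.468860. N=√(6·6·6·6)=36.000000
k: max(0,(0)−(0))=0 … min(3+(0),3−(0))=3
  k=0: (−1)^0·36.0000/(36)·0.8833^6·0.4689^0 = +0.474862
  k=1: (−1)^1·36.0000/(4)·0.8833^4·0.4689^2 = -1.204226
  k=2: (−1)^2·36.0000/(4)·0.8833^2·0.4689^4 = +0.339317
  k=3: (−1)^3·36.0000/(36)·0.8833^0·0.4689^6 = -0.010623
d^3_{0,0}(0.976) = +0.474862 -1.204226 +0.339317 -0.010623 = -0.400670
|D^3_{0,0}|² = |d^3_{0,0}(β)|² = (-0.400670)² = 0.160536 (the z-rotation phases have unit modulus)

P=0.1605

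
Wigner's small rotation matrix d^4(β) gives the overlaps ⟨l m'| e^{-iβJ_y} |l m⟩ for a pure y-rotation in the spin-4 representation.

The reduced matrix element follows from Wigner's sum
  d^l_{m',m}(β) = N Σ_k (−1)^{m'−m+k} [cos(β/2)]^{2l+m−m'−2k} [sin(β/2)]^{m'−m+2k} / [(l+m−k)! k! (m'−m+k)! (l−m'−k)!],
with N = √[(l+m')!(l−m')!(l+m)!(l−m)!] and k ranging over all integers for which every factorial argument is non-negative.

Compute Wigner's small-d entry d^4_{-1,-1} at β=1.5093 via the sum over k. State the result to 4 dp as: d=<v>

d^4_{-1,-1}(β=1.5093) via Wigner's sum:
Half-angle: c=0.728511, s=0.685034. N=√(6·120·6·120)=720.000000
Admissible k: 0..3 (factorial args all ≥0)
  k=0: (−1)^0·720.0000/(720)·0.7285^8·0.6850^0 = +0.079340
  k=1: (−1)^1·720.0000/(48)·0.7285^6·0.6850^2 = -1.052284
  k=2: (−1)^2·720.0000/(24)·0.7285^4·0.6850^4 = +1.860863
  k=3: (−1)^3·720.0000/(72)·0.7285^2·0.6850^6 = -0.548459
d^4_{-1,-1}(1.5093) = +0.079340 -1.052284 +1.860863 -0.548459 = +0.339459

d=0.3395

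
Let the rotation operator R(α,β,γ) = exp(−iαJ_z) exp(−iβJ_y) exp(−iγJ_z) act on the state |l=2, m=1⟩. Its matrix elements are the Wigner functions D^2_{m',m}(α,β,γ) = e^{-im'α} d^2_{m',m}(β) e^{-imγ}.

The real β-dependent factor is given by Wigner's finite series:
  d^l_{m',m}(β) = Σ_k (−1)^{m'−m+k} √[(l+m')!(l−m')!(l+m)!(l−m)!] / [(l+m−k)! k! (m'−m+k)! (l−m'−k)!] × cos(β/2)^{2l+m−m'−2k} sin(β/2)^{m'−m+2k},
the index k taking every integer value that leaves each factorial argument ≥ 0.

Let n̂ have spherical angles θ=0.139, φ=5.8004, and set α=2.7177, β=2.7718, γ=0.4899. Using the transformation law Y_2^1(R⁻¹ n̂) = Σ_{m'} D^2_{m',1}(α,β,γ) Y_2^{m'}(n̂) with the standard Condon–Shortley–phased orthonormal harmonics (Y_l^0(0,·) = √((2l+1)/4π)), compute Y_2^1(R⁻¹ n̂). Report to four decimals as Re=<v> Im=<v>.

Need the full column D^2_{m',1} for m'=−2..2 at α=2.7177, β=2.7718, γ=0.4899.
cos(β/2)=0.183845, sin(β/2)=0.982955
d^2_{-2,1}: single k=3 term ⇒ +0.349206;  D = +0.080669-0.339761i
d^2_{-1,1}: k∈[2..3] ⇒ +0.097969 -0.933545 = -0.835575;  D = +0.510325-0.661630i
d^2_{0,1}: k∈[1..2] ⇒ +0.014961 -0.427689 = -0.412728;  D = -0.364183+0.194204i
d^2_{1,1}: k∈[0..1] ⇒ +0.001142 -0.097969 = -0.096827;  D = +0.096616-0.006387i
d^2_{2,1}: single k=0 term ⇒ -0.012216;  D = -0.011442-0.004279i
Y_2^{m'}(θ=0.139,φ=5.8004) and Σ D·Y over m':
  (+0.0807-0.3398i)·(+0.0042+0.0061i)  (+0.5103-0.6616i)·(+0.0939+0.0492i)  (-0.3642+0.1942i)·(+0.6126+0.0000i)  (+0.0966-0.0064i)·(-0.0939+0.0492i)  (-0.0114-0.0043i)·(+0.0042-0.0061i)
Y_2^1(R⁻¹ n̂) = -0.149049+0.086432i

Re=-0.1490 Im=0.0864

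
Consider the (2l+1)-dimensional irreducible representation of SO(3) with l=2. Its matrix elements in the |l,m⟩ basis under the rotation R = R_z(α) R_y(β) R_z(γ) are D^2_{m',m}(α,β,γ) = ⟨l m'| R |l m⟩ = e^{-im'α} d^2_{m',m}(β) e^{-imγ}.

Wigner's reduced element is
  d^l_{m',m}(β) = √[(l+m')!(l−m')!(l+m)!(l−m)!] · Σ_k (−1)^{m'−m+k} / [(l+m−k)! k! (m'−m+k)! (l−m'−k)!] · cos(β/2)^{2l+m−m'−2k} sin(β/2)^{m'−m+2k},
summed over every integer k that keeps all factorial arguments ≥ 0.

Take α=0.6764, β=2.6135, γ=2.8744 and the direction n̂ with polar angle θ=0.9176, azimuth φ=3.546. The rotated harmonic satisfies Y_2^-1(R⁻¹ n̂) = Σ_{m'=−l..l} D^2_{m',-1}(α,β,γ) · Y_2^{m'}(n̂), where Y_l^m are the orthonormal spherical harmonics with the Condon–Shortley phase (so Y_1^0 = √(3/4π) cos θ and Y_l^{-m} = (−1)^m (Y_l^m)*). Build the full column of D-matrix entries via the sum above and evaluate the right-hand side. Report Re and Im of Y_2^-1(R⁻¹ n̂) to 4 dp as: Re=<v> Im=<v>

Need the full column D^2_{m',-1} for m'=−2..2 at α=0.6764, β=2.6135, γ=2.8744.
cos(β/2)=0.260989, sin(β/2)=0.965342
d^2_{-2,-1}: single k=1 term ⇒ +0.034322;  D = -0.016007-0.030361i
d^2_{-1,-1}: k∈[0..1] ⇒ +0.004640 -0.190426 = -0.185787;  D = +0.170448+0.073921i
d^2_{0,-1}: k∈[0..1] ⇒ -0.042036 +0.575097 = +0.533061;  D = -0.514145+0.140741i
d^2_{1,-1}: k∈[0..1] ⇒ +0.190426 -0.868409 = -0.677983;  D = +0.397897-0.548944i
d^2_{2,-1}: single k=0 term ⇒ -0.469564;  D = -0.023092-0.468996i
Y_2^{m'}(θ=0.9176,φ=3.546) and Σ D·Y over m':
  (-0.0160-0.0304i)·(+0.1682-0.1762i)  (+0.1704+0.0739i)·(-0.3428+0.1467i)  (-0.5141+0.1407i)·(+0.0341+0.0000i)  (+0.3979-0.5489i)·(+0.3428+0.1467i)  (-0.0231-0.4690i)·(+0.1682+0.1762i)
Y_2^-1(R⁻¹ n̂) = +0.200872-0.210558i

Re=0.2009 Im=-0.2106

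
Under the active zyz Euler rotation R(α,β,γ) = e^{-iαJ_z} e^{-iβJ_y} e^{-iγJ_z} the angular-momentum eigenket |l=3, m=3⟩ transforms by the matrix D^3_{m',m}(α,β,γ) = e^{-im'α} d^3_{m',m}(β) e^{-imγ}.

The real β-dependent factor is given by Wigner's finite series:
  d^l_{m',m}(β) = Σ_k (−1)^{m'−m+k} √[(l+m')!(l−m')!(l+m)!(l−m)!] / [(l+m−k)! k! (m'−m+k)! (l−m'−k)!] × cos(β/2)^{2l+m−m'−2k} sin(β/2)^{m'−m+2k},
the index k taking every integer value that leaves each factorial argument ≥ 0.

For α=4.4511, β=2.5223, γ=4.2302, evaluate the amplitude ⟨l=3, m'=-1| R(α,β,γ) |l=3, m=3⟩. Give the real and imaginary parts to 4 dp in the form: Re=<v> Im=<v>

Split into d^3_{-1,3}(β=2.5223) × two z-phases.
Half-angle: c=0.304722, s=0.952441. N=√(2·24·720·1)=185.903201
k: max(0,(3)−(-1))=4 … min(3+(3),3−(-1))=4
  k=4: (−1)^0·185.9032/(48)·0.3047^2·0.9524^4 = +0.295941
d^3_{-1,3}(2.5223) = +0.295941
Attach z-rotation phases: D = e^{-i(-1)(4.4511)}·(+0.295941)·e^{-i(3)(4.2302)} = -0.111286-0.274220i

Re=-0.1113 Im=-0.2742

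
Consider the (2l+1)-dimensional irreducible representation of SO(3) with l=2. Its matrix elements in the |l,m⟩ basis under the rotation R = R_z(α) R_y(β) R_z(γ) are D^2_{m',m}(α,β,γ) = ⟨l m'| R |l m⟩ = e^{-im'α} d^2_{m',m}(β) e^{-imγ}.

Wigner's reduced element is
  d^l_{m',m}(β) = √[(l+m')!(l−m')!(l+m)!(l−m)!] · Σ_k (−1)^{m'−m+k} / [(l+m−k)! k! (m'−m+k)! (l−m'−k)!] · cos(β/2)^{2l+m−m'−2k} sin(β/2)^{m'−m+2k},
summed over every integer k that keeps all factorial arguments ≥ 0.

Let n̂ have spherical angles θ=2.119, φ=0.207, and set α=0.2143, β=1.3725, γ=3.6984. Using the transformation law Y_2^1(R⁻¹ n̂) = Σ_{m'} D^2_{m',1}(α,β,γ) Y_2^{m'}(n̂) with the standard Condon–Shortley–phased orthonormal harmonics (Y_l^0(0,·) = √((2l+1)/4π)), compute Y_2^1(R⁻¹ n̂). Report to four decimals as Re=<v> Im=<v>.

Need the full column D^2_{m',1} for m'=−2..2 at α=0.2143, β=1.3725, γ=3.6984.
cos(β/2)=0.773628, sin(β/2)=0.633641
d^2_{-2,1}: single k=3 term ⇒ +0.393632;  D = -0.390402+0.050328i
d^2_{-1,1}: k∈[2..3] ⇒ +0.720893 -0.161203 = +0.559691;  D = -0.527182+0.187972i
d^2_{0,1}: k∈[1..2] ⇒ +0.718645 -0.482099 = +0.236546;  D = -0.200815+0.125009i
d^2_{1,1}: k∈[0..1] ⇒ +0.358202 -0.720893 = -0.362692;  D = +0.260100-0.252771i
d^2_{2,1}: single k=0 term ⇒ -0.586771;  D = +0.324205-0.489072i
Y_2^{m'}(θ=2.119,φ=0.207) and Σ D·Y over m':
  (-0.3904+0.0503i)·(+0.2576-0.1132i)  (-0.5272+0.1880i)·(-0.3363+0.0706i)  (-0.2008+0.1250i)·(-0.0584+0.0000i)  (+0.2601-0.2528i)·(+0.3363+0.0706i)  (+0.3242-0.4891i)·(+0.2576+0.1132i)
Y_2^1(R⁻¹ n̂) = +0.325055-0.206512i

Re=0.3251 Im=-0.2065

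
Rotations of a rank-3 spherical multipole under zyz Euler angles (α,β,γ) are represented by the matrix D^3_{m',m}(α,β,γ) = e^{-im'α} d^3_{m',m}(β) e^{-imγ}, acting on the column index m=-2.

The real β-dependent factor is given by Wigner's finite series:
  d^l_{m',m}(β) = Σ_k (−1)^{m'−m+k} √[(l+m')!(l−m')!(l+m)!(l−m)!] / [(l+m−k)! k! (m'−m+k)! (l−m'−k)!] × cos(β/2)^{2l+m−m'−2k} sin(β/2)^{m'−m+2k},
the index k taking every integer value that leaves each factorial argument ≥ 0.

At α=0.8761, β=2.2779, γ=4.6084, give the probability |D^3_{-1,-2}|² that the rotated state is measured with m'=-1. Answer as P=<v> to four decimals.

P=0.0964

Split into d^3_{-1,-2}(β=2.2779) × two z-phases.
With c≡cos(β/2)=0.418548 and s≡sin(β/2)=0.908195, N=[2·24·1·120]^{1/2}=75.894664
The bounds max(0,m−m')=0 and min(l+m,l−m')=1 give 2 terms
  k=0: (−1)^1·75.8947/(24)·0.4185^5·0.9082^1 = -0.036890
  k=1: (−1)^2·75.8947/(12)·0.4185^3·0.9082^3 = +0.347379
d^3_{-1,-2}(2.2779) = -0.036890 +0.347379 = +0.310489
|D^3_{-1,-2}|² = |d^3_{-1,-2}(β)|² = (+0.310489)² = 0.096403 (the z-rotation phases have unit modulus)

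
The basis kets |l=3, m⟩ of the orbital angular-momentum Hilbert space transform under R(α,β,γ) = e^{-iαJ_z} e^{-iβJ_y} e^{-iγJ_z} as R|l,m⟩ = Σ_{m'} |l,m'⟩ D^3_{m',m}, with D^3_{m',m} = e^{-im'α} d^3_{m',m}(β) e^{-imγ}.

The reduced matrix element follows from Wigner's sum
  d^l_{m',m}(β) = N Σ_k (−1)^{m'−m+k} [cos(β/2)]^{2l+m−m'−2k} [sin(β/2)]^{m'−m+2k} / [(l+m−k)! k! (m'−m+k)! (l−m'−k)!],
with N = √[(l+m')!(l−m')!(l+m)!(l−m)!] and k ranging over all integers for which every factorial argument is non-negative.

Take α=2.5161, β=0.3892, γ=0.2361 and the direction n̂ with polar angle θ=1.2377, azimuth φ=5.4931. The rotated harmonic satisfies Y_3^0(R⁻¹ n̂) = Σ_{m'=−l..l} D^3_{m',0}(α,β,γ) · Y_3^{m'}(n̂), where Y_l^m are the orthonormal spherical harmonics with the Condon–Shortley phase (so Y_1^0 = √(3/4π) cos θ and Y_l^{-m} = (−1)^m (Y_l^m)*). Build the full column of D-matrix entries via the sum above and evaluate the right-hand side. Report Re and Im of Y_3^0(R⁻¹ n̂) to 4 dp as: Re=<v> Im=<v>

Re=0.0571 Im=0.0000

Need the full column D^3_{m',0} for m'=−3..3 at α=2.5161, β=0.3892, γ=0.2361.
cos(β/2)=0.981125, sin(β/2)=0.193374
d^3_{-3,0}: single k=3 term ⇒ +0.030541;  D = +0.009191+0.029125i
d^3_{-2,0}: k∈[2..3] ⇒ +0.189782 -0.007372 = +0.182410;  D = +0.057347-0.173160i
d^3_{-1,0}: k∈[1..3] ⇒ +0.608991 -0.070971 +0.000919 = +0.538939;  D = -0.436904+0.315547i
d^3_{0,0}: k∈[0..3] ⇒ +0.891962 -0.311843 +0.012114 -0.000052 = +0.592180;  D = +0.592180+0.000000i
d^3_{1,0}: k∈[0..2] ⇒ -0.608991 +0.070971 -0.000919 = -0.538939;  D = +0.436904+0.315547i
d^3_{2,0}: k∈[0..1] ⇒ +0.189782 -0.007372 = +0.182410;  D = +0.057347+0.173160i
d^3_{3,0}: single k=0 term ⇒ -0.030541;  D = -0.009191+0.029125i
Y_3^{m'}(θ=1.2377,φ=5.4931) and Σ D·Y over m':
  (+0.0092+0.0291i)·(-0.2525+0.2455i)  (+0.0573-0.1732i)·(-0.0028+0.2984i)  (-0.4369+0.3155i)·(-0.1000-0.1010i)  (+0.5922+0.0000i)·(-0.3008+0.0000i)  (+0.4369+0.3155i)·(+0.1000-0.1010i)  (+0.0573+0.1732i)·(-0.0028-0.2984i)  (-0.0092+0.0291i)·(+0.2525+0.2455i)
Y_3^0(R⁻¹ n̂) = +0.057100+0.000000i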